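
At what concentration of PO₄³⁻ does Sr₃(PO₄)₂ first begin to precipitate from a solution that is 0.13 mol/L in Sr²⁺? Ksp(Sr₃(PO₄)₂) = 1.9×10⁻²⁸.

Precipitation begins when Q = Ksp.
Sr₃(PO₄)₂(s) ⇌ 3 Sr²⁺(aq) + 2 PO₄³⁻(aq)
Ksp = [Sr²⁺]^3[PO₄³⁻]^2 = [PO₄³⁻]^2(0.13)^3
[PO₄³⁻]^2 = 1.9×10⁻²⁸ / (0.13)^3 = 8.6×10⁻²⁶
[PO₄³⁻] = 2.9×10⁻¹³ mol/L

2.9×10⁻¹³ M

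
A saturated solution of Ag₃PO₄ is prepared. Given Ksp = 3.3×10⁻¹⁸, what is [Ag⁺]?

Ag₃PO₄(s) ⇌ 3 Ag⁺(aq) + PO₄³⁻(aq)
If s mol/L of Ag₃PO₄ dissolves, [Ag⁺] = 3s and [PO₄³⁻] = s.
Ksp = [Ag⁺]^3[PO₄³⁻] = (3s)^3 · s = 27s^4 = 3.3×10⁻¹⁸
s = 1.9×10⁻⁵ mol L⁻¹
[Ag⁺] = 3s = 5.6×10⁻⁵ mol L⁻¹

5.6×10⁻⁵ M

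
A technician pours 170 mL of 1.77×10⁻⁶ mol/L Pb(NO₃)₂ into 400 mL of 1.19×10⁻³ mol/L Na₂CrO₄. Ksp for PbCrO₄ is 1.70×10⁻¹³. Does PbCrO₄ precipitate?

The combined volume is 570 mL.
[Pb²⁺] = (1.77×10⁻⁶)(170)/570 = 5.28×10⁻⁷ mol/L
[CrO₄²⁻] = (1.19×10⁻³)(400)/570 = 8.35×10⁻⁴ mol/L
Q = [Pb²⁺][CrO₄²⁻] = 4.41×10⁻¹⁰
Because Q > Ksp (4.41×10⁻¹⁰ vs 1.70×10⁻¹³), a precipitate of PbCrO₄ forms.

Yes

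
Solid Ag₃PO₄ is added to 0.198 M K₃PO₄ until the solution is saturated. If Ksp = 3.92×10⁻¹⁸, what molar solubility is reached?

9.02×10⁻⁷ M

Ag₃PO₄(s) ⇌ 3 Ag⁺(aq) + PO₄³⁻(aq)
PO₄³⁻ is already present at 0.198 M. If s mol/L of Ag₃PO₄ dissolves, [Ag⁺] = 3s while [PO₄³⁻] ≈ 0.198 M.
Ksp = [Ag⁺]^3[PO₄³⁻] = (3s)^3(0.198)
(3s)^3 = 3.92×10⁻¹⁸ / (0.198) = 1.98×10⁻¹⁷
s = 9.02×10⁻⁷ M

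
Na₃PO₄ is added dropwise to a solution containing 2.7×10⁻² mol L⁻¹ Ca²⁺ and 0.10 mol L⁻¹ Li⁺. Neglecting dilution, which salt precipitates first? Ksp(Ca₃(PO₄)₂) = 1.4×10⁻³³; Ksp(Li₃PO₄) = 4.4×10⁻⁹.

The threshold for precipitation is Q = Ksp.
For Ca₃(PO₄)₂: [PO₄³⁻] = (Ksp/[Ca²⁺]^3)^(1/2) = 8.4×10⁻¹⁵ mol L⁻¹
For Li₃PO₄: [PO₄³⁻] = (Ksp/[Li⁺]^3) = 4.4×10⁻⁶ mol L⁻¹
The smaller threshold [PO₄³⁻] is reached first, so Ca₃(PO₄)₂ precipitates first.

Ca₃(PO₄)₂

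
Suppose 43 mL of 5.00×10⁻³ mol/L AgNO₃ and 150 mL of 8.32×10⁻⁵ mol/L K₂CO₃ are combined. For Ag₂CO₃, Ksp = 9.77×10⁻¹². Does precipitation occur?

After mixing, V = 43 mL + 150 mL = 193 mL.
[Ag⁺] = (5.00×10⁻³)(43)/193 = 1.11×10⁻³ mol/L
[CO₃²⁻] = (8.32×10⁻⁵)(150)/193 = 6.47×10⁻⁵ mol/L
Q = [Ag⁺]^2[CO₃²⁻] = 8.02×10⁻¹¹
Q = 8.02×10⁻¹¹ > Ksp = 9.77×10⁻¹², so the solution is supersaturated and Ag₂CO₃ precipitates.

Yes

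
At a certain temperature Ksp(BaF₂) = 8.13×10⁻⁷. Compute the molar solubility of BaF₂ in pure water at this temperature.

5.88×10⁻³ M

BaF₂(s) ⇌ Ba²⁺(aq) + 2 F⁻(aq)
Let s be the molar solubility. Then [Ba²⁺] = s and [F⁻] = 2s.
Ksp = [Ba²⁺][F⁻]^2 = s · (2s)^2 = 4s^3
4s^3 = 8.13×10⁻⁷  ⇒  s^3 = 2.03×10⁻⁷
Taking the 3rd root, s = 5.88×10⁻³ mol/L.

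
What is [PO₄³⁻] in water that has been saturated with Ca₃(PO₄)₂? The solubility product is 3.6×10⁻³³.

2.5×10⁻⁷ M

Ca₃(PO₄)₂(s) ⇌ 3 Ca²⁺(aq) + 2 PO₄³⁻(aq)
With molar solubility s: [Ca²⁺] = 3s, [PO₄³⁻] = 2s.
Ksp = [Ca²⁺]^3[PO₄³⁻]^2 = (3s)^3 · (2s)^2 = 108s^5 = 3.6×10⁻³³
s = 1.3×10⁻⁷ mol L⁻¹
[PO₄³⁻] = 2s = 2.5×10⁻⁷ mol L⁻¹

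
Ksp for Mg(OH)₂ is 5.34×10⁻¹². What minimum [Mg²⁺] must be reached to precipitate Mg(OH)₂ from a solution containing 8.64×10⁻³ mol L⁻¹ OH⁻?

7.15×10⁻⁸ M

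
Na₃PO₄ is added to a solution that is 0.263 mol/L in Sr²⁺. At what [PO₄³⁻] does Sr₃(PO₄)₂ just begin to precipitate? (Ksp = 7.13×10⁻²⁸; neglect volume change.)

Precipitation begins when Q = Ksp.
Sr₃(PO₄)₂(s) ⇌ 3 Sr²⁺(aq) + 2 PO₄³⁻(aq)
Ksp = [Sr²⁺]^3[PO₄³⁻]^2 = [PO₄³⁻]^2(0.263)^3
[PO₄³⁻]^2 = 7.13×10⁻²⁸ / (0.263)^3 = 3.92×10⁻²⁶
[PO₄³⁻] = 1.98×10⁻¹³ mol/L

1.98×10⁻¹³ M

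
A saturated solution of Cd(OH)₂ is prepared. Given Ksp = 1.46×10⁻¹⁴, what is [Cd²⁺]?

Cd(OH)₂(s) ⇌ Cd²⁺(aq) + 2 OH⁻(aq)
Let s be the molar solubility. Then [Cd²⁺] = s and [OH⁻] = 2s.
Ksp = [Cd²⁺][OH⁻]^2 = s · (2s)^2 = 4s^3 = 1.46×10⁻¹⁴
s = 1.54×10⁻⁵ mol L⁻¹
[Cd²⁺] = s = 1.54×10⁻⁵ mol L⁻¹

1.54×10⁻⁵ M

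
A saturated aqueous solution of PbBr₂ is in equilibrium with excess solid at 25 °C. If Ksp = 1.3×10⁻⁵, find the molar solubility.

1.5×10⁻² M

PbBr₂(s) ⇌ Pb²⁺(aq) + 2 Br⁻(aq)
With molar solubility s: [Pb²⁺] = s, [Br⁻] = 2s.
Ksp = [Pb²⁺][Br⁻]^2 = s · (2s)^2 = 4s^3
4s^3 = 1.3×10⁻⁵  ⇒  s^3 = 3.3×10⁻⁶
s = (3.3×10⁻⁶)^(1/3) = 1.5×10⁻² mol L⁻¹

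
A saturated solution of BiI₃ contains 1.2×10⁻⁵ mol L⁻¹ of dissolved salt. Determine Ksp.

BiI₃(s) ⇌ Bi³⁺(aq) + 3 I⁻(aq)
If s mol/L of BiI₃ dissolves, [Bi³⁺] = s and [I⁻] = 3s.
Ksp = [Bi³⁺][I⁻]^3 = s · (3s)^3 = 27s^4
Ksp = 27 × (1.2×10⁻⁵)^4 = 5.6×10⁻¹⁹

Ksp = 5.6×10⁻¹⁹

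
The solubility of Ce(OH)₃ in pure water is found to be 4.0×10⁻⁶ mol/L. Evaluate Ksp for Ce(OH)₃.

Ksp = 6.9×10⁻²¹

Ce(OH)₃(s) ⇌ Ce³⁺(aq) + 3 OH⁻(aq)
With molar solubility s: [Ce³⁺] = s, [OH⁻] = 3s.
Ksp = [Ce³⁺][OH⁻]^3 = s · (3s)^3 = 27s^4
Ksp = 27 × (4.0×10⁻⁶)^4 = 6.9×10⁻²¹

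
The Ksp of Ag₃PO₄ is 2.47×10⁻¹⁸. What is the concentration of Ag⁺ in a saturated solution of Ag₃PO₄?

5.22×10⁻⁵ M

Ag₃PO₄(s) ⇌ 3 Ag⁺(aq) + PO₄³⁻(aq)
For each mole of Ag₃PO₄ that dissolves per liter, [Ag⁺] = 3s and [PO₄³⁻] = s; let s denote this solubility.
Ksp = [Ag⁺]^3[PO₄³⁻] = (3s)^3 · s = 27s^4 = 2.47×10⁻¹⁸
s = 1.74×10⁻⁵ mol L⁻¹
[Ag⁺] = 3s = 5.22×10⁻⁵ mol L⁻¹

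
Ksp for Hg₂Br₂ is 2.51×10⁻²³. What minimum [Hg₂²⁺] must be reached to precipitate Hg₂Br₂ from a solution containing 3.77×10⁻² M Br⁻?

1.77×10⁻²⁰ M

Each salt precipitates once Q = Ksp for that salt.
Hg₂Br₂(s) ⇌ Hg₂²⁺(aq) + 2 Br⁻(aq)
Ksp = [Hg₂²⁺][Br⁻]^2 = [Hg₂²⁺](3.77×10⁻²)^2
[Hg₂²⁺] = 2.51×10⁻²³ / (3.77×10⁻²)^2 = 1.77×10⁻²⁰
[Hg₂²⁺] = 1.77×10⁻²⁰ M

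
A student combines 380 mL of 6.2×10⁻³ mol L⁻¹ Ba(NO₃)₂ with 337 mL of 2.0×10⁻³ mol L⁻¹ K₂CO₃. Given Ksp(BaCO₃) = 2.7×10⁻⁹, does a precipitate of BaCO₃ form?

The combined volume is 717 mL.
[Ba²⁺] = (6.2×10⁻³)(380)/717 = 3.3×10⁻³ mol L⁻¹
[CO₃²⁻] = (2.0×10⁻³)(337)/717 = 9.4×10⁻⁴ mol L⁻¹
Q = [Ba²⁺][CO₃²⁻] = 3.1×10⁻⁶
Since Q (3.1×10⁻⁶) exceeds Ksp (2.7×10⁻⁹), BaCO₃ will precipitate.

Yes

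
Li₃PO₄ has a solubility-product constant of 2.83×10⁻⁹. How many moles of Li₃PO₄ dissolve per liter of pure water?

3.20×10⁻³ M

Li₃PO₄(s) ⇌ 3 Li⁺(aq) + PO₄³⁻(aq)
With molar solubility s: [Li⁺] = 3s, [PO₄³⁻] = s.
Ksp = [Li⁺]^3[PO₄³⁻] = (3s)^3 · s = 27s^4
27s^4 = 2.83×10⁻⁹  ⇒  s^4 = 1.05×10⁻¹⁰
s = (1.05×10⁻¹⁰)^(1/4) = 3.20×10⁻³ mol L⁻¹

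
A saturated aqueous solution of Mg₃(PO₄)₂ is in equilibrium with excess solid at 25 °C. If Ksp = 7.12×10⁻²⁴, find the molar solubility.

9.20×10⁻⁶ M

Mg₃(PO₄)₂(s) ⇌ 3 Mg²⁺(aq) + 2 PO₄³⁻(aq)
For each mole of Mg₃(PO₄)₂ that dissolves per liter, [Mg²⁺] = 3s and [PO₄³⁻] = 2s; let s denote this solubility.
Ksp = [Mg²⁺]^3[PO₄³⁻]^2 = (3s)^3 · (2s)^2 = 108s^5
108s^5 = 7.12×10⁻²⁴  ⇒  s^5 = 6.59×10⁻²⁶
Taking the 5th root, s = 9.20×10⁻⁶ mol L⁻¹.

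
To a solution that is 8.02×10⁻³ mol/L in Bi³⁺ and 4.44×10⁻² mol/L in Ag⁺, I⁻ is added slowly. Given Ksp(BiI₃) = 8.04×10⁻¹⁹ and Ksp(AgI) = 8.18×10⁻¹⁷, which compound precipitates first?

AgI

Precipitation begins when Q = Ksp.
For BiI₃: [I⁻] = (Ksp/[Bi³⁺])^(1/3) = 4.65×10⁻⁶ mol/L
For AgI: [I⁻] = (Ksp/[Ag⁺]) = 1.84×10⁻¹⁵ mol/L
AgI requires the lower [I⁻], so it precipitates first.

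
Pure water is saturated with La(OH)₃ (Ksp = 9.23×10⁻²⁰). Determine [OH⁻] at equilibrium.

2.29×10⁻⁵ M

La(OH)₃(s) ⇌ La³⁺(aq) + 3 OH⁻(aq)
Let s be the molar solubility. Then [La³⁺] = s and [OH⁻] = 3s.
Ksp = [La³⁺][OH⁻]^3 = s · (3s)^3 = 27s^4 = 9.23×10⁻²⁰
s = 7.65×10⁻⁶ mol/L
[OH⁻] = 3s = 2.29×10⁻⁵ mol/L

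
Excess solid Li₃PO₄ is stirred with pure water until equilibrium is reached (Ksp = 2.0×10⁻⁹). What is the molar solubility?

Li₃PO₄(s) ⇌ 3 Li⁺(aq) + PO₄³⁻(aq)
If s mol/L of Li₃PO₄ dissolves, [Li⁺] = 3s and [PO₄³⁻] = s.
Ksp = [Li⁺]^3[PO₄³⁻] = (3s)^3 · s = 27s^4
27s^4 = 2.0×10⁻⁹  ⇒  s^4 = 7.4×10⁻¹¹
Taking the 4th root, s = 2.9×10⁻³ M.

2.9×10⁻³ M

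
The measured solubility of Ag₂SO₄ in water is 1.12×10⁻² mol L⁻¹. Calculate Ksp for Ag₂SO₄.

Ag₂SO₄(s) ⇌ 2 Ag⁺(aq) + SO₄²⁻(aq)
Let s be the molar solubility. Then [Ag⁺] = 2s and [SO₄²⁻] = s.
Ksp = [Ag⁺]^2[SO₄²⁻] = (2s)^2 · s = 4s^3
Ksp = 4 × (1.12×10⁻²)^3 = 5.62×10⁻⁶

Ksp = 5.62×10⁻⁶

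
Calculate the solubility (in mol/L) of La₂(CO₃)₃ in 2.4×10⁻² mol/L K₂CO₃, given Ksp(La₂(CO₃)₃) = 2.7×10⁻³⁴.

2.2×10⁻¹⁵ M

La₂(CO₃)₃(s) ⇌ 2 La³⁺(aq) + 3 CO₃²⁻(aq)
Let s be the solubility of La₂(CO₃)₃ here. The common ion gives [CO₃²⁻] ≈ 2.4×10⁻² mol/L, and [La³⁺] = 2s.
Ksp = [La³⁺]^2[CO₃²⁻]^3 = (2s)^2(2.4×10⁻²)^3
(2s)^2 = 2.7×10⁻³⁴ / (2.4×10⁻²)^3 = 2.0×10⁻²⁹
s = 2.2×10⁻¹⁵ mol/L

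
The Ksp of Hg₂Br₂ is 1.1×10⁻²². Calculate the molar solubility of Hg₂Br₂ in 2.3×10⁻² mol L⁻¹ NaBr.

Hg₂Br₂(s) ⇌ Hg₂²⁺(aq) + 2 Br⁻(aq)
With Br⁻ already at 2.3×10⁻² mol L⁻¹ and s small, take [Br⁻] ≈ 2.3×10⁻² mol L⁻¹ and [Hg₂²⁺] = s.
Ksp = [Hg₂²⁺][Br⁻]^2 = s(2.3×10⁻²)^2
s = 1.1×10⁻²² / (2.3×10⁻²)^2 = 2.1×10⁻¹⁹
s = 2.1×10⁻¹⁹ mol L⁻¹

2.1×10⁻¹⁹ M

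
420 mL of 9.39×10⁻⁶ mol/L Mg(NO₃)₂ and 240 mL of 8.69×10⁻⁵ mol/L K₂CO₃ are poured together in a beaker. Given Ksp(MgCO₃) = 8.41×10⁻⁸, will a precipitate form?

Total volume after mixing = 420 + 240 = 660 mL.
[Mg²⁺] = (9.39×10⁻⁶)(420)/660 = 5.98×10⁻⁶ mol/L
[CO₃²⁻] = (8.69×10⁻⁵)(240)/660 = 3.16×10⁻⁵ mol/L
Q = [Mg²⁺][CO₃²⁻] = 1.89×10⁻¹⁰
Since Q (1.89×10⁻¹⁰) is less than Ksp (8.41×10⁻⁸), no MgCO₃ precipitates.

No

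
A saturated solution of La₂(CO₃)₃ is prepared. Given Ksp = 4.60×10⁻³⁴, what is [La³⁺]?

1.69×10⁻⁷ M

La₂(CO₃)₃(s) ⇌ 2 La³⁺(aq) + 3 CO₃²⁻(aq)
With molar solubility s: [La³⁺] = 2s, [CO₃²⁻] = 3s.
Ksp = [La³⁺]^2[CO₃²⁻]^3 = (2s)^2 · (3s)^3 = 108s^5 = 4.60×10⁻³⁴
s = 8.43×10⁻⁸ mol/L
[La³⁺] = 2s = 1.69×10⁻⁷ mol/L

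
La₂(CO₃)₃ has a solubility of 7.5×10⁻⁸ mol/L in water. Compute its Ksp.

Ksp = 2.6×10⁻³⁴

La₂(CO₃)₃(s) ⇌ 2 La³⁺(aq) + 3 CO₃²⁻(aq)
Call the molar solubility s, so that [La³⁺] = 2s and [CO₃²⁻] = 3s.
Ksp = [La³⁺]^2[CO₃²⁻]^3 = (2s)^2 · (3s)^3 = 108s^5
Ksp = 108 × (7.5×10⁻⁸)^5 = 2.6×10⁻³⁴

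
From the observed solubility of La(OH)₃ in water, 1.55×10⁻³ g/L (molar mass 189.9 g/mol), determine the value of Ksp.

Convert to molarity: s = 1.55×10⁻³ / 189.9 = 8.1622×10⁻⁶ mol/L
La(OH)₃(s) ⇌ La³⁺(aq) + 3 OH⁻(aq)
Call the molar solubility s, so that [La³⁺] = s and [OH⁻] = 3s.
Ksp = [La³⁺][OH⁻]^3 = s · (3s)^3 = 27s^4
Ksp = 27 × (8.1622×10⁻⁶)^4 = 1.20×10⁻¹⁹

Ksp = 1.20×10⁻¹⁹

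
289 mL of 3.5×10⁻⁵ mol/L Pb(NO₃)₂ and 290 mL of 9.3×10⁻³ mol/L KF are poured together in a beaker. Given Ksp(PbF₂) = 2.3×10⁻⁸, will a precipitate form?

The combined volume is 579 mL.
[Pb²⁺] = (3.5×10⁻⁵)(289)/579 = 1.7×10⁻⁵ mol/L
[F⁻] = (9.3×10⁻³)(290)/579 = 4.7×10⁻³ mol/L
Q = [Pb²⁺][F⁻]^2 = 3.8×10⁻¹⁰
Q < Ksp (3.8×10⁻¹⁰ vs 2.3×10⁻⁸); the solution remains unsaturated and no precipitate forms.

No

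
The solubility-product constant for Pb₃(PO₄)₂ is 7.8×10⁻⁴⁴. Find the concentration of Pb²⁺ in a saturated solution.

2.8×10⁻⁹ M

Pb₃(PO₄)₂(s) ⇌ 3 Pb²⁺(aq) + 2 PO₄³⁻(aq)
If s mol/L of Pb₃(PO₄)₂ dissolves, [Pb²⁺] = 3s and [PO₄³⁻] = 2s.
Ksp = [Pb²⁺]^3[PO₄³⁻]^2 = (3s)^3 · (2s)^2 = 108s^5 = 7.8×10⁻⁴⁴
s = 9.4×10⁻¹⁰ mol/L
[Pb²⁺] = 3s = 2.8×10⁻⁹ mol/L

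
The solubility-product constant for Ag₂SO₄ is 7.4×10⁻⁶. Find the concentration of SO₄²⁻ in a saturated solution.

Ag₂SO₄(s) ⇌ 2 Ag⁺(aq) + SO₄²⁻(aq)
If s mol/L of Ag₂SO₄ dissolves, [Ag⁺] = 2s and [SO₄²⁻] = s.
Ksp = [Ag⁺]^2[SO₄²⁻] = (2s)^2 · s = 4s^3 = 7.4×10⁻⁶
s = 1.2×10⁻² mol L⁻¹
[SO₄²⁻] = s = 1.2×10⁻² mol L⁻¹

1.2×10⁻² M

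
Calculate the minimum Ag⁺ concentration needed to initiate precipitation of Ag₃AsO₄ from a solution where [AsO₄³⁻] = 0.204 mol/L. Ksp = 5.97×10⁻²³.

6.64×10⁻⁸ M

Precipitation begins when Q = Ksp.
Ag₃AsO₄(s) ⇌ 3 Ag⁺(aq) + AsO₄³⁻(aq)
Ksp = [Ag⁺]^3[AsO₄³⁻] = [Ag⁺]^3(0.204)
[Ag⁺]^3 = 5.97×10⁻²³ / (0.204) = 2.93×10⁻²²
[Ag⁺] = 6.64×10⁻⁸ mol/L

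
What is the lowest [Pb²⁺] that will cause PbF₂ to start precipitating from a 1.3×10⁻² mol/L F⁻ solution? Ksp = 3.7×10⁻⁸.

2.2×10⁻⁴ M

Precipitation begins when Q = Ksp.
PbF₂(s) ⇌ Pb²⁺(aq) + 2 F⁻(aq)
Ksp = [Pb²⁺][F⁻]^2 = [Pb²⁺](1.3×10⁻²)^2
[Pb²⁺] = 3.7×10⁻⁸ / (1.3×10⁻²)^2 = 2.2×10⁻⁴
[Pb²⁺] = 2.2×10⁻⁴ mol/L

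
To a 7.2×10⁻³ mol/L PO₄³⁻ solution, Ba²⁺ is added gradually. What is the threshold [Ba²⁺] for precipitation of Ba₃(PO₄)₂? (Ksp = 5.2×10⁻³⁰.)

4.6×10⁻⁹ M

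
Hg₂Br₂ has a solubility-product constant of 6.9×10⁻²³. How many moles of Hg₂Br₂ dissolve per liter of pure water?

Hg₂Br₂(s) ⇌ Hg₂²⁺(aq) + 2 Br⁻(aq)
For each mole of Hg₂Br₂ that dissolves per liter, [Hg₂²⁺] = s and [Br⁻] = 2s; let s denote this solubility.
Ksp = [Hg₂²⁺][Br⁻]^2 = s · (2s)^2 = 4s^3
4s^3 = 6.9×10⁻²³  ⇒  s^3 = 1.7×10⁻²³
s = 2.6×10⁻⁸ M

2.6×10⁻⁸ M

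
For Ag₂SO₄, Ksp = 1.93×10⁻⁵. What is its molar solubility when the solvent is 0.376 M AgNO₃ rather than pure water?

1.37×10⁻⁴ M

Ag₂SO₄(s) ⇌ 2 Ag⁺(aq) + SO₄²⁻(aq)
Ag⁺ is already present at 0.376 M. If s mol/L of Ag₂SO₄ dissolves, [SO₄²⁻] = s while [Ag⁺] ≈ 0.376 M.
Ksp = [Ag⁺]^2[SO₄²⁻] = (0.376)^2s
s = 1.93×10⁻⁵ / (0.376)^2 = 1.37×10⁻⁴
s = 1.37×10⁻⁴ M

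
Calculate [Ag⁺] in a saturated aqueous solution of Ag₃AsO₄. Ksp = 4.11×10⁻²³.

3.33×10⁻⁶ M

Ag₃AsO₄(s) ⇌ 3 Ag⁺(aq) + AsO₄³⁻(aq)
Let s be the molar solubility. Then [Ag⁺] = 3s and [AsO₄³⁻] = s.
Ksp = [Ag⁺]^3[AsO₄³⁻] = (3s)^3 · s = 27s^4 = 4.11×10⁻²³
s = 1.11×10⁻⁶ mol L⁻¹
[Ag⁺] = 3s = 3.33×10⁻⁶ mol L⁻¹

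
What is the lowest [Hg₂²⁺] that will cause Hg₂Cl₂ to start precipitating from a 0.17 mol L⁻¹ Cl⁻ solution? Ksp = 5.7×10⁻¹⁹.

2.0×10⁻¹⁷ M

Precipitation begins when Q = Ksp.
Hg₂Cl₂(s) ⇌ Hg₂²⁺(aq) + 2 Cl⁻(aq)
Ksp = [Hg₂²⁺][Cl⁻]^2 = [Hg₂²⁺](0.17)^2
[Hg₂²⁺] = 5.7×10⁻¹⁹ / (0.17)^2 = 2.0×10⁻¹⁷
[Hg₂²⁺] = 2.0×10⁻¹⁷ mol L⁻¹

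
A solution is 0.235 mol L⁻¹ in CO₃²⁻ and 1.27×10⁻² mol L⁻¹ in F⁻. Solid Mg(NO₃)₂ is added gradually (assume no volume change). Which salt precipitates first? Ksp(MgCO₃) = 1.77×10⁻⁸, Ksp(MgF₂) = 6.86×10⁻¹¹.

MgCO₃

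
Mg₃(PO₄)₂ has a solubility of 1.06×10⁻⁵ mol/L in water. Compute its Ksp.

Ksp = 1.45×10⁻²³

Mg₃(PO₄)₂(s) ⇌ 3 Mg²⁺(aq) + 2 PO₄³⁻(aq)
For each mole of Mg₃(PO₄)₂ that dissolves per liter, [Mg²⁺] = 3s and [PO₄³⁻] = 2s; let s denote this solubility.
Ksp = [Mg²⁺]^3[PO₄³⁻]^2 = (3s)^3 · (2s)^2 = 108s^5
Ksp = 108 × (1.06×10⁻⁵)^5 = 1.45×10⁻²³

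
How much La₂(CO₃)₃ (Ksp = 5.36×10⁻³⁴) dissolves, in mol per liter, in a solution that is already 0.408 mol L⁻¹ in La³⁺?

La₂(CO₃)₃(s) ⇌ 2 La³⁺(aq) + 3 CO₃²⁻(aq)
La³⁺ is already present at 0.408 mol L⁻¹. If s mol/L of La₂(CO₃)₃ dissolves, [CO₃²⁻] = 3s while [La³⁺] ≈ 0.408 mol L⁻¹.
Ksp = [La³⁺]^2[CO₃²⁻]^3 = (0.408)^2(3s)^3
(3s)^3 = 5.36×10⁻³⁴ / (0.408)^2 = 3.22×10⁻³³
s = 4.92×10⁻¹² mol L⁻¹

4.92×10⁻¹² M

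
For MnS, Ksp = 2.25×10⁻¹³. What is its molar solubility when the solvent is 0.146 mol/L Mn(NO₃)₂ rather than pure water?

MnS(s) ⇌ Mn²⁺(aq) + S²⁻(aq)
Let s be the solubility of MnS here. The common ion gives [Mn²⁺] ≈ 0.146 mol/L, and [S²⁻] = s.
Ksp = [Mn²⁺][S²⁻] = (0.146)s
s = 2.25×10⁻¹³ / (0.146) = 1.54×10⁻¹²
s = 1.54×10⁻¹² mol/L

1.54×10⁻¹² M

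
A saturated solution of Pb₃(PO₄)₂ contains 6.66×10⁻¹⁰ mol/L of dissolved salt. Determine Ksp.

Pb₃(PO₄)₂(s) ⇌ 3 Pb²⁺(aq) + 2 PO₄³⁻(aq)
For each mole of Pb₃(PO₄)₂ that dissolves per liter, [Pb²⁺] = 3s and [PO₄³⁻] = 2s; let s denote this solubility.
Ksp = [Pb²⁺]^3[PO₄³⁻]^2 = (3s)^3 · (2s)^2 = 108s^5
Ksp = 108 × (6.66×10⁻¹⁰)^5 = 1.42×10⁻⁴⁴

Ksp = 1.42×10⁻⁴⁴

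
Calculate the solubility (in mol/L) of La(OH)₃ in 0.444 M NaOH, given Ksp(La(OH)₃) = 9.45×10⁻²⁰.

La(OH)₃(s) ⇌ La³⁺(aq) + 3 OH⁻(aq)
Let s be the solubility of La(OH)₃ here. The common ion gives [OH⁻] ≈ 0.444 M, and [La³⁺] = s.
Ksp = [La³⁺][OH⁻]^3 = s(0.444)^3
s = 9.45×10⁻²⁰ / (0.444)^3 = 1.08×10⁻¹⁸
s = 1.08×10⁻¹⁸ M

1.08×10⁻¹⁸ M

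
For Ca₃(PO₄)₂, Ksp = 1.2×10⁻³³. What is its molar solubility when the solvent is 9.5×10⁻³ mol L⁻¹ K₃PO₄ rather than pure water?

7.9×10⁻¹¹ M

Ca₃(PO₄)₂(s) ⇌ 3 Ca²⁺(aq) + 2 PO₄³⁻(aq)
With PO₄³⁻ already at 9.5×10⁻³ mol L⁻¹ and s small, take [PO₄³⁻] ≈ 9.5×10⁻³ mol L⁻¹ and [Ca²⁺] = 3s.
Ksp = [Ca²⁺]^3[PO₄³⁻]^2 = (3s)^3(9.5×10⁻³)^2
(3s)^3 = 1.2×10⁻³³ / (9.5×10⁻³)^2 = 1.3×10⁻²⁹
s = 7.9×10⁻¹¹ mol L⁻¹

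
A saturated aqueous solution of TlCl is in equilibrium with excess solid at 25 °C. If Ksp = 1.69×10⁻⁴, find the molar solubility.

TlCl(s) ⇌ Tl⁺(aq) + Cl⁻(aq)
Let s be the molar solubility. Then [Tl⁺] = s and [Cl⁻] = s.
Ksp = [Tl⁺][Cl⁻] = s · s = s^2
s^2 = 1.69×10⁻⁴
s = 1.30×10⁻² mol/L

1.30×10⁻² M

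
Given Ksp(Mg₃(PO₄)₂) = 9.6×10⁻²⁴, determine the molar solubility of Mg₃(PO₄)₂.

Mg₃(PO₄)₂(s) ⇌ 3 Mg²⁺(aq) + 2 PO₄³⁻(aq)
For each mole of Mg₃(PO₄)₂ that dissolves per liter, [Mg²⁺] = 3s and [PO₄³⁻] = 2s; let s denote this solubility.
Ksp = [Mg²⁺]^3[PO₄³⁻]^2 = (3s)^3 · (2s)^2 = 108s^5
108s^5 = 9.6×10⁻²⁴  ⇒  s^5 = 8.9×10⁻²⁶
Taking the 5th root, s = 9.8×10⁻⁶ M.

9.8×10⁻⁶ M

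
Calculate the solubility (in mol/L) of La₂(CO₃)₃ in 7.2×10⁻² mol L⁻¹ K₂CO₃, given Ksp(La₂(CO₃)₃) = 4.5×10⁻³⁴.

La₂(CO₃)₃(s) ⇌ 2 La³⁺(aq) + 3 CO₃²⁻(aq)
The solution already contains CO₃²⁻ at 7.2×10⁻² mol L⁻¹. Let s be the molar solubility of La₂(CO₃)₃.
[CO₃²⁻] ≈ 7.2×10⁻² mol L⁻¹ (common ion dominates); [La³⁺] = 2s.
Ksp = [La³⁺]^2[CO₃²⁻]^3 = (2s)^2(7.2×10⁻²)^3
(2s)^2 = 4.5×10⁻³⁴ / (7.2×10⁻²)^3 = 1.2×10⁻³⁰
s = 5.5×10⁻¹⁶ mol L⁻¹

5.5×10⁻¹⁶ M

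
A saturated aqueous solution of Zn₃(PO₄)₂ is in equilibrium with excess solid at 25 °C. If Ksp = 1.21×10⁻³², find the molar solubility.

Zn₃(PO₄)₂(s) ⇌ 3 Zn²⁺(aq) + 2 PO₄³⁻(aq)
For each mole of Zn₃(PO₄)₂ that dissolves per liter, [Zn²⁺] = 3s and [PO₄³⁻] = 2s; let s denote this solubility.
Ksp = [Zn²⁺]^3[PO₄³⁻]^2 = (3s)^3 · (2s)^2 = 108s^5
108s^5 = 1.21×10⁻³²  ⇒  s^5 = 1.12×10⁻³⁴
s = (1.12×10⁻³⁴)^(1/5) = 1.62×10⁻⁷ mol/L

1.62×10⁻⁷ M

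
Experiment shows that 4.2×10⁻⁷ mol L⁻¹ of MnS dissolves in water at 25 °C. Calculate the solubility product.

MnS(s) ⇌ Mn²⁺(aq) + S²⁻(aq)
With molar solubility s: [Mn²⁺] = s, [S²⁻] = s.
Ksp = [Mn²⁺][S²⁻] = s · s = s^2
Ksp = (4.2×10⁻⁷)^2 = 1.8×10⁻¹³

Ksp = 1.8×10⁻¹³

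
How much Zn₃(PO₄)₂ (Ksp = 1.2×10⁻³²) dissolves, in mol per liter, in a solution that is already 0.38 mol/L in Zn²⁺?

2.3×10⁻¹⁶ M

Zn₃(PO₄)₂(s) ⇌ 3 Zn²⁺(aq) + 2 PO₄³⁻(aq)
The solution already contains Zn²⁺ at 0.38 mol/L. Let s be the molar solubility of Zn₃(PO₄)₂.
[Zn²⁺] ≈ 0.38 mol/L (common ion dominates); [PO₄³⁻] = 2s.
Ksp = [Zn²⁺]^3[PO₄³⁻]^2 = (0.38)^3(2s)^2
(2s)^2 = 1.2×10⁻³² / (0.38)^3 = 2.2×10⁻³¹
s = 2.3×10⁻¹⁶ mol/L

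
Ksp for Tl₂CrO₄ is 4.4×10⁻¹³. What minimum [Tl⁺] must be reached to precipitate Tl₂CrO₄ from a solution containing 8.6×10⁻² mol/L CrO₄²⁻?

A salt starts to precipitate once the ion product Q reaches its Ksp.
Tl₂CrO₄(s) ⇌ 2 Tl⁺(aq) + CrO₄²⁻(aq)
Ksp = [Tl⁺]^2[CrO₄²⁻] = [Tl⁺]^2(8.6×10⁻²)
[Tl⁺]^2 = 4.4×10⁻¹³ / (8.6×10⁻²) = 5.1×10⁻¹²
[Tl⁺] = 2.3×10⁻⁶ mol/L

2.3×10⁻⁶ M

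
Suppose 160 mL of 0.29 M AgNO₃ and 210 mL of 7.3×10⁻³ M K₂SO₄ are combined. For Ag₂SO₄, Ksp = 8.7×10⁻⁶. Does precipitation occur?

After mixing, V = 160 mL + 210 mL = 370 mL.
[Ag⁺] = (0.29)(160)/370 = 0.13 M
[SO₄²⁻] = (7.3×10⁻³)(210)/370 = 4.1×10⁻³ M
Q = [Ag⁺]^2[SO₄²⁻] = 6.5×10⁻⁵
Because Q > Ksp (6.5×10⁻⁵ vs 8.7×10⁻⁶), a precipitate of Ag₂SO₄ forms.

Yes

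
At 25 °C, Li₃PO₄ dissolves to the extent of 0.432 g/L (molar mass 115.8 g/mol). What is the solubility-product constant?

s = (0.432 g L⁻¹)/(115.8 g mol⁻¹) = 3.7306×10⁻³ M
Li₃PO₄(s) ⇌ 3 Li⁺(aq) + PO₄³⁻(aq)
Call the molar solubility s, so that [Li⁺] = 3s and [PO₄³⁻] = s.
Ksp = [Li⁺]^3[PO₄³⁻] = (3s)^3 · s = 27s^4
Ksp = 27 × (3.7306×10⁻³)^4 = 5.23×10⁻⁹

Ksp = 5.23×10⁻⁹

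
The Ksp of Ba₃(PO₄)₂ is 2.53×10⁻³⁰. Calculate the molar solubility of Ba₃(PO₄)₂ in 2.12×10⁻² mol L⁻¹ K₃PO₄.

5.93×10⁻¹⁰ M

Ba₃(PO₄)₂(s) ⇌ 3 Ba²⁺(aq) + 2 PO₄³⁻(aq)
With PO₄³⁻ already at 2.12×10⁻² mol L⁻¹ and s small, take [PO₄³⁻] ≈ 2.12×10⁻² mol L⁻¹ and [Ba²⁺] = 3s.
Ksp = [Ba²⁺]^3[PO₄³⁻]^2 = (3s)^3(2.12×10⁻²)^2
(3s)^3 = 2.53×10⁻³⁰ / (2.12×10⁻²)^2 = 5.63×10⁻²⁷
s = 5.93×10⁻¹⁰ mol L⁻¹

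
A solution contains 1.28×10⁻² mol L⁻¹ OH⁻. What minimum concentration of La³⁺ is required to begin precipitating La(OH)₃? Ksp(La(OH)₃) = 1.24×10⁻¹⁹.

5.91×10⁻¹⁴ M

Each salt precipitates once Q = Ksp for that salt.
La(OH)₃(s) ⇌ La³⁺(aq) + 3 OH⁻(aq)
Ksp = [La³⁺][OH⁻]^3 = [La³⁺](1.28×10⁻²)^3
[La³⁺] = 1.24×10⁻¹⁹ / (1.28×10⁻²)^3 = 5.91×10⁻¹⁴
[La³⁺] = 5.91×10⁻¹⁴ mol L⁻¹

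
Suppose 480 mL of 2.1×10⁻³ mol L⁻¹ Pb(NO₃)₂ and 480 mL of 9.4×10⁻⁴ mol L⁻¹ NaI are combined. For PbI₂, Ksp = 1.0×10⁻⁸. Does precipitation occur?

After mixing, V = 480 mL + 480 mL = 960 mL.
[Pb²⁺] = (2.1×10⁻³)(480)/960 = 1.1×10⁻³ mol L⁻¹
[I⁻] = (9.4×10⁻⁴)(480)/960 = 4.7×10⁻⁴ mol L⁻¹
Q = [Pb²⁺][I⁻]^2 = 2.3×10⁻¹⁰
Q < Ksp (2.3×10⁻¹⁰ vs 1.0×10⁻⁸); the solution remains unsaturated and no precipitate forms.

No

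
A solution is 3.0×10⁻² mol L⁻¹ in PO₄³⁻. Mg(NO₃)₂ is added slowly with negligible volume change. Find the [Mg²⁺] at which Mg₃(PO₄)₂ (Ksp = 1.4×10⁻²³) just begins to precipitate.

Each salt precipitates once Q = Ksp for that salt.
Mg₃(PO₄)₂(s) ⇌ 3 Mg²⁺(aq) + 2 PO₄³⁻(aq)
Ksp = [Mg²⁺]^3[PO₄³⁻]^2 = [Mg²⁺]^3(3.0×10⁻²)^2
[Mg²⁺]^3 = 1.4×10⁻²³ / (3.0×10⁻²)^2 = 1.6×10⁻²⁰
[Mg²⁺] = 2.5×10⁻⁷ mol L⁻¹

2.5×10⁻⁷ M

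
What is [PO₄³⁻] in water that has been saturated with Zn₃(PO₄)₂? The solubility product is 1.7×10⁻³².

Zn₃(PO₄)₂(s) ⇌ 3 Zn²⁺(aq) + 2 PO₄³⁻(aq)
Let s be the molar solubility. Then [Zn²⁺] = 3s and [PO₄³⁻] = 2s.
Ksp = [Zn²⁺]^3[PO₄³⁻]^2 = (3s)^3 · (2s)^2 = 108s^5 = 1.7×10⁻³²
s = 1.7×10⁻⁷ mol L⁻¹
[PO₄³⁻] = 2s = 3.5×10⁻⁷ mol L⁻¹

3.5×10⁻⁷ M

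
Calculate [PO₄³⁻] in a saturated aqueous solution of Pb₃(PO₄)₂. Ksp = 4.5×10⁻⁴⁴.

Pb₃(PO₄)₂(s) ⇌ 3 Pb²⁺(aq) + 2 PO₄³⁻(aq)
Let s be the molar solubility. Then [Pb²⁺] = 3s and [PO₄³⁻] = 2s.
Ksp = [Pb²⁺]^3[PO₄³⁻]^2 = (3s)^3 · (2s)^2 = 108s^5 = 4.5×10⁻⁴⁴
s = 8.4×10⁻¹⁰ mol L⁻¹
[PO₄³⁻] = 2s = 1.7×10⁻⁹ mol L⁻¹

1.7×10⁻⁹ M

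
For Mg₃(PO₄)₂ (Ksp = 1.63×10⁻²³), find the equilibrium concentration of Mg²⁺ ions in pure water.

Mg₃(PO₄)₂(s) ⇌ 3 Mg²⁺(aq) + 2 PO₄³⁻(aq)
Call the molar solubility s, so that [Mg²⁺] = 3s and [PO₄³⁻] = 2s.
Ksp = [Mg²⁺]^3[PO₄³⁻]^2 = (3s)^3 · (2s)^2 = 108s^5 = 1.63×10⁻²³
s = 1.09×10⁻⁵ mol/L
[Mg²⁺] = 3s = 3.26×10⁻⁵ mol/L

3.26×10⁻⁵ M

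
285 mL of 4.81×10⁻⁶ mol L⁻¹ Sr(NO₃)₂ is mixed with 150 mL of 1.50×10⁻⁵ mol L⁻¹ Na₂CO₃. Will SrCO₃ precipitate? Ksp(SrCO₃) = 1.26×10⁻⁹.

Total volume after mixing = 285 + 150 = 435 mL.
[Sr²⁺] = (4.81×10⁻⁶)(285)/435 = 3.15×10⁻⁶ mol L⁻¹
[CO₃²⁻] = (1.50×10⁻⁵)(150)/435 = 5.17×10⁻⁶ mol L⁻¹
Q = [Sr²⁺][CO₃²⁻] = 1.63×10⁻¹¹
Q = 1.63×10⁻¹¹ < Ksp = 1.26×10⁻⁹, so the solution is unsaturated and no precipitate forms.

No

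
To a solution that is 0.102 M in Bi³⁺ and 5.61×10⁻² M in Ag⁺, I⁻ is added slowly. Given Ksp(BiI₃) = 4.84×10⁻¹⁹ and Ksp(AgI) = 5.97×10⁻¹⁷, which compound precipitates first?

The threshold for precipitation is Q = Ksp.
For BiI₃: [I⁻] = (Ksp/[Bi³⁺])^(1/3) = 1.68×10⁻⁶ M
For AgI: [I⁻] = (Ksp/[Ag⁺]) = 1.06×10⁻¹⁵ M
The smaller threshold [I⁻] is reached first, so AgI precipitates first.

AgI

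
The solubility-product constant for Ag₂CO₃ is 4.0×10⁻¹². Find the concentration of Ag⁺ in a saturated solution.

Ag₂CO₃(s) ⇌ 2 Ag⁺(aq) + CO₃²⁻(aq)
Let s be the molar solubility. Then [Ag⁺] = 2s and [CO₃²⁻] = s.
Ksp = [Ag⁺]^2[CO₃²⁻] = (2s)^2 · s = 4s^3 = 4.0×10⁻¹²
s = 1.0×10⁻⁴ M
[Ag⁺] = 2s = 2.0×10⁻⁴ M

2.0×10⁻⁴ M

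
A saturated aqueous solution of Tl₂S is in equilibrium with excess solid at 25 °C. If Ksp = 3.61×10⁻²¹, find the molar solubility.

Tl₂S(s) ⇌ 2 Tl⁺(aq) + S²⁻(aq)
Let s be the molar solubility. Then [Tl⁺] = 2s and [S²⁻] = s.
Ksp = [Tl⁺]^2[S²⁻] = (2s)^2 · s = 4s^3
4s^3 = 3.61×10⁻²¹  ⇒  s^3 = 9.03×10⁻²²
s = (9.03×10⁻²²)^(1/3) = 9.66×10⁻⁸ M

9.66×10⁻⁸ M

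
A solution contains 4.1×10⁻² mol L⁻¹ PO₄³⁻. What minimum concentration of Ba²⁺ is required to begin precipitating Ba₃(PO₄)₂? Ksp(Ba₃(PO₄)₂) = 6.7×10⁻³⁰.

Each salt precipitates once Q = Ksp for that salt.
Ba₃(PO₄)₂(s) ⇌ 3 Ba²⁺(aq) + 2 PO₄³⁻(aq)
Ksp = [Ba²⁺]^3[PO₄³⁻]^2 = [Ba²⁺]^3(4.1×10⁻²)^2
[Ba²⁺]^3 = 6.7×10⁻³⁰ / (4.1×10⁻²)^2 = 4.0×10⁻²⁷
[Ba²⁺] = 1.6×10⁻⁹ mol L⁻¹

1.6×10⁻⁹ M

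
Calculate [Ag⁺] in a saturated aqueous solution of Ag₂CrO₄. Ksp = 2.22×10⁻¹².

1.64×10⁻⁴ M

Ag₂CrO₄(s) ⇌ 2 Ag⁺(aq) + CrO₄²⁻(aq)
Let s be the molar solubility. Then [Ag⁺] = 2s and [CrO₄²⁻] = s.
Ksp = [Ag⁺]^2[CrO₄²⁻] = (2s)^2 · s = 4s^3 = 2.22×10⁻¹²
s = 8.22×10⁻⁵ mol L⁻¹
[Ag⁺] = 2s = 1.64×10⁻⁴ mol L⁻¹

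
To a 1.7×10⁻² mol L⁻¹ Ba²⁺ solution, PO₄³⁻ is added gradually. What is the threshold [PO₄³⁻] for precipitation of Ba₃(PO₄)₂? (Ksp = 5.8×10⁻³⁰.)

Precipitation begins when Q = Ksp.
Ba₃(PO₄)₂(s) ⇌ 3 Ba²⁺(aq) + 2 PO₄³⁻(aq)
Ksp = [Ba²⁺]^3[PO₄³⁻]^2 = [PO₄³⁻]^2(1.7×10⁻²)^3
[PO₄³⁻]^2 = 5.8×10⁻³⁰ / (1.7×10⁻²)^3 = 1.2×10⁻²⁴
[PO₄³⁻] = 1.1×10⁻¹² mol L⁻¹

1.1×10⁻¹² M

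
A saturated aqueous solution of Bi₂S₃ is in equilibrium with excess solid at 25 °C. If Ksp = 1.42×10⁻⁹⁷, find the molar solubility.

Bi₂S₃(s) ⇌ 2 Bi³⁺(aq) + 3 S²⁻(aq)
If s mol/L of Bi₂S₃ dissolves, [Bi³⁺] = 2s and [S²⁻] = 3s.
Ksp = [Bi³⁺]^2[S²⁻]^3 = (2s)^2 · (3s)^3 = 108s^5
108s^5 = 1.42×10⁻⁹⁷  ⇒  s^5 = 1.31×10⁻⁹⁹
Taking the 5th root, s = 1.67×10⁻²⁰ mol/L.

1.67×10⁻²⁰ M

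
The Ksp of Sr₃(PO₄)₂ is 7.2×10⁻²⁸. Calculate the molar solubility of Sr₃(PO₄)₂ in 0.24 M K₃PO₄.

7.7×10⁻¹⁰ M

Sr₃(PO₄)₂(s) ⇌ 3 Sr²⁺(aq) + 2 PO₄³⁻(aq)
With PO₄³⁻ already at 0.24 M and s small, take [PO₄³⁻] ≈ 0.24 M and [Sr²⁺] = 3s.
Ksp = [Sr²⁺]^3[PO₄³⁻]^2 = (3s)^3(0.24)^2
(3s)^3 = 7.2×10⁻²⁸ / (0.24)^2 = 1.3×10⁻²⁶
s = 7.7×10⁻¹⁰ M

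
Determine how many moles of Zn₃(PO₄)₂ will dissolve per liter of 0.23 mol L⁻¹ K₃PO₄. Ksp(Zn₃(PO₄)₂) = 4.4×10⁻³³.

Zn₃(PO₄)₂(s) ⇌ 3 Zn²⁺(aq) + 2 PO₄³⁻(aq)
Let s be the solubility of Zn₃(PO₄)₂ here. The common ion gives [PO₄³⁻] ≈ 0.23 mol L⁻¹, and [Zn²⁺] = 3s.
Ksp = [Zn²⁺]^3[PO₄³⁻]^2 = (3s)^3(0.23)^2
(3s)^3 = 4.4×10⁻³³ / (0.23)^2 = 8.3×10⁻³²
s = 1.5×10⁻¹¹ mol L⁻¹

1.5×10⁻¹¹ M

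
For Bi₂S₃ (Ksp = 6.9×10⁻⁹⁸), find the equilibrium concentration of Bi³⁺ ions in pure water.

2.9×10⁻²⁰ M

Bi₂S₃(s) ⇌ 2 Bi³⁺(aq) + 3 S²⁻(aq)
Let s be the molar solubility. Then [Bi³⁺] = 2s and [S²⁻] = 3s.
Ksp = [Bi³⁺]^2[S²⁻]^3 = (2s)^2 · (3s)^3 = 108s^5 = 6.9×10⁻⁹⁸
s = 1.4×10⁻²⁰ M
[Bi³⁺] = 2s = 2.9×10⁻²⁰ M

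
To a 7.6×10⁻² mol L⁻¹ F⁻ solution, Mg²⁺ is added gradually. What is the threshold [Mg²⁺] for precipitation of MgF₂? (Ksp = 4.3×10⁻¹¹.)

7.4×10⁻⁹ M

Precipitation begins when Q = Ksp.
MgF₂(s) ⇌ Mg²⁺(aq) + 2 F⁻(aq)
Ksp = [Mg²⁺][F⁻]^2 = [Mg²⁺](7.6×10⁻²)^2
[Mg²⁺] = 4.3×10⁻¹¹ / (7.6×10⁻²)^2 = 7.4×10⁻⁹
[Mg²⁺] = 7.4×10⁻⁹ mol L⁻¹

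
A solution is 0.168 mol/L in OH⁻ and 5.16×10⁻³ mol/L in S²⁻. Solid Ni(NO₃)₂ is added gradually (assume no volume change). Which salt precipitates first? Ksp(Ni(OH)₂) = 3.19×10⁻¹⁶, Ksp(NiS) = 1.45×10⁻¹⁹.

Precipitation of each salt begins when its ion product equals Ksp.
For Ni(OH)₂: [Ni²⁺] = (Ksp/[OH⁻]^2) = 1.13×10⁻¹⁴ mol/L
For NiS: [Ni²⁺] = (Ksp/[S²⁻]) = 2.81×10⁻¹⁷ mol/L
NiS requires the lower [Ni²⁺], so it precipitates first.

NiS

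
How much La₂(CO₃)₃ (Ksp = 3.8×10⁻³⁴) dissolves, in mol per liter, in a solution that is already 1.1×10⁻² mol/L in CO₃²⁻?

8.4×10⁻¹⁵ M

La₂(CO₃)₃(s) ⇌ 2 La³⁺(aq) + 3 CO₃²⁻(aq)
Let s be the solubility of La₂(CO₃)₃ here. The common ion gives [CO₃²⁻] ≈ 1.1×10⁻² mol/L, and [La³⁺] = 2s.
Ksp = [La³⁺]^2[CO₃²⁻]^3 = (2s)^2(1.1×10⁻²)^3
(2s)^2 = 3.8×10⁻³⁴ / (1.1×10⁻²)^3 = 2.9×10⁻²⁸
s = 8.4×10⁻¹⁵ mol/L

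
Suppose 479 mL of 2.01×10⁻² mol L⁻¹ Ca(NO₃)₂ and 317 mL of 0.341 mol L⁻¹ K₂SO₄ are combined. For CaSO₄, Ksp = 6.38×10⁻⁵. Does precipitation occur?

Yes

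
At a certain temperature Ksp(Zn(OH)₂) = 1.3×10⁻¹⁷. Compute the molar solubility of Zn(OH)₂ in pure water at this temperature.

1.5×10⁻⁶ M

Zn(OH)₂(s) ⇌ Zn²⁺(aq) + 2 OH⁻(aq)
For each mole of Zn(OH)₂ that dissolves per liter, [Zn²⁺] = s and [OH⁻] = 2s; let s denote this solubility.
Ksp = [Zn²⁺][OH⁻]^2 = s · (2s)^2 = 4s^3
4s^3 = 1.3×10⁻¹⁷  ⇒  s^3 = 3.3×10⁻¹⁸
Taking the 3rd root, s = 1.5×10⁻⁶ mol L⁻¹.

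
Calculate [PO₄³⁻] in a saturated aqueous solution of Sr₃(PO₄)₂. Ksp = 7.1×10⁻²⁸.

2.9×10⁻⁶ M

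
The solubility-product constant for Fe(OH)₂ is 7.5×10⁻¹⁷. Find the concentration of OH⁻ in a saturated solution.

5.3×10⁻⁶ M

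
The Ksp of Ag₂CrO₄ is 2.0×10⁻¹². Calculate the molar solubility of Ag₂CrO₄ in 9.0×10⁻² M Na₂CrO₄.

2.4×10⁻⁶ M

Ag₂CrO₄(s) ⇌ 2 Ag⁺(aq) + CrO₄²⁻(aq)
Let s be the solubility of Ag₂CrO₄ here. The common ion gives [CrO₄²⁻] ≈ 9.0×10⁻² M, and [Ag⁺] = 2s.
Ksp = [Ag⁺]^2[CrO₄²⁻] = (2s)^2(9.0×10⁻²)
(2s)^2 = 2.0×10⁻¹² / (9.0×10⁻²) = 2.2×10⁻¹¹
s = 2.4×10⁻⁶ M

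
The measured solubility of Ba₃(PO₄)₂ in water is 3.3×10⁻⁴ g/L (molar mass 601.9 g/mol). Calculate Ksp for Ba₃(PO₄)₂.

s = (3.3×10⁻⁴ g L⁻¹)/(601.9 g mol⁻¹) = 5.483×10⁻⁷ M
Ba₃(PO₄)₂(s) ⇌ 3 Ba²⁺(aq) + 2 PO₄³⁻(aq)
For each mole of Ba₃(PO₄)₂ that dissolves per liter, [Ba²⁺] = 3s and [PO₄³⁻] = 2s; let s denote this solubility.
Ksp = [Ba²⁺]^3[PO₄³⁻]^2 = (3s)^3 · (2s)^2 = 108s^5
Ksp = 108 × (5.483×10⁻⁷)^5 = 5.4×10⁻³⁰

Ksp = 5.4×10⁻³⁰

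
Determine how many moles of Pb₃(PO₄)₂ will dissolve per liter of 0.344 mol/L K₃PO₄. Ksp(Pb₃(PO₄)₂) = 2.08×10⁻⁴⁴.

1.87×10⁻¹⁵ M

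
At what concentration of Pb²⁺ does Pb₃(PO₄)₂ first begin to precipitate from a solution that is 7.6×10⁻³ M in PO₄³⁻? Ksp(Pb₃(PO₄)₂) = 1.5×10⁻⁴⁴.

Precipitation begins when Q = Ksp.
Pb₃(PO₄)₂(s) ⇌ 3 Pb²⁺(aq) + 2 PO₄³⁻(aq)
Ksp = [Pb²⁺]^3[PO₄³⁻]^2 = [Pb²⁺]^3(7.6×10⁻³)^2
[Pb²⁺]^3 = 1.5×10⁻⁴⁴ / (7.6×10⁻³)^2 = 2.6×10⁻⁴⁰
[Pb²⁺] = 6.4×10⁻¹⁴ M

6.4×10⁻¹⁴ M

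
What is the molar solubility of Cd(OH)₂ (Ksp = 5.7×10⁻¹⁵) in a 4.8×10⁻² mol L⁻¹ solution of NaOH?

2.5×10⁻¹² M

Cd(OH)₂(s) ⇌ Cd²⁺(aq) + 2 OH⁻(aq)
OH⁻ is already present at 4.8×10⁻² mol L⁻¹. If s mol/L of Cd(OH)₂ dissolves, [Cd²⁺] = s while [OH⁻] ≈ 4.8×10⁻² mol L⁻¹.
Ksp = [Cd²⁺][OH⁻]^2 = s(4.8×10⁻²)^2
s = 5.7×10⁻¹⁵ / (4.8×10⁻²)^2 = 2.5×10⁻¹²
s = 2.5×10⁻¹² mol L⁻¹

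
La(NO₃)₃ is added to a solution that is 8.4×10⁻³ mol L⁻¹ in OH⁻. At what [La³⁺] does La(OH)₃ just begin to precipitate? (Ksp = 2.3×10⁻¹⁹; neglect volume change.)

Each salt precipitates once Q = Ksp for that salt.
La(OH)₃(s) ⇌ La³⁺(aq) + 3 OH⁻(aq)
Ksp = [La³⁺][OH⁻]^3 = [La³⁺](8.4×10⁻³)^3
[La³⁺] = 2.3×10⁻¹⁹ / (8.4×10⁻³)^3 = 3.9×10⁻¹³
[La³⁺] = 3.9×10⁻¹³ mol L⁻¹

3.9×10⁻¹³ M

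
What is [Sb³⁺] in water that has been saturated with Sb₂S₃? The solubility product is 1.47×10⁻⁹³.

2.13×10⁻¹⁹ M

Sb₂S₃(s) ⇌ 2 Sb³⁺(aq) + 3 S²⁻(aq)
If s mol/L of Sb₂S₃ dissolves, [Sb³⁺] = 2s and [S²⁻] = 3s.
Ksp = [Sb³⁺]^2[S²⁻]^3 = (2s)^2 · (3s)^3 = 108s^5 = 1.47×10⁻⁹³
s = 1.06×10⁻¹⁹ mol L⁻¹
[Sb³⁺] = 2s = 2.13×10⁻¹⁹ mol L⁻¹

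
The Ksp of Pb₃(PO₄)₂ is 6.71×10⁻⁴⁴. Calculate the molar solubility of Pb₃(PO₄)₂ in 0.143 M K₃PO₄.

Pb₃(PO₄)₂(s) ⇌ 3 Pb²⁺(aq) + 2 PO₄³⁻(aq)
PO₄³⁻ is already present at 0.143 M. If s mol/L of Pb₃(PO₄)₂ dissolves, [Pb²⁺] = 3s while [PO₄³⁻] ≈ 0.143 M.
Ksp = [Pb²⁺]^3[PO₄³⁻]^2 = (3s)^3(0.143)^2
(3s)^3 = 6.71×10⁻⁴⁴ / (0.143)^2 = 3.28×10⁻⁴²
s = 4.95×10⁻¹⁵ M

4.95×10⁻¹⁵ M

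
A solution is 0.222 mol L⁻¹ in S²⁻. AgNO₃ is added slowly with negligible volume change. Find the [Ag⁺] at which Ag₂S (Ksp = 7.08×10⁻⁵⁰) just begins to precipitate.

Precipitation of each salt begins when its ion product equals Ksp.
Ag₂S(s) ⇌ 2 Ag⁺(aq) + S²⁻(aq)
Ksp = [Ag⁺]^2[S²⁻] = [Ag⁺]^2(0.222)
[Ag⁺]^2 = 7.08×10⁻⁵⁰ / (0.222) = 3.19×10⁻⁴⁹
[Ag⁺] = 5.65×10⁻²⁵ mol L⁻¹

5.65×10⁻²⁵ M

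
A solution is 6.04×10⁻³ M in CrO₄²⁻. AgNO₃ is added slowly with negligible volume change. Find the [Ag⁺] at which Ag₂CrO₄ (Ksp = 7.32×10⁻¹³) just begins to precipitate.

A salt starts to precipitate once the ion product Q reaches its Ksp.
Ag₂CrO₄(s) ⇌ 2 Ag⁺(aq) + CrO₄²⁻(aq)
Ksp = [Ag⁺]^2[CrO₄²⁻] = [Ag⁺]^2(6.04×10⁻³)
[Ag⁺]^2 = 7.32×10⁻¹³ / (6.04×10⁻³) = 1.21×10⁻¹⁰
[Ag⁺] = 1.10×10⁻⁵ M

1.10×10⁻⁵ M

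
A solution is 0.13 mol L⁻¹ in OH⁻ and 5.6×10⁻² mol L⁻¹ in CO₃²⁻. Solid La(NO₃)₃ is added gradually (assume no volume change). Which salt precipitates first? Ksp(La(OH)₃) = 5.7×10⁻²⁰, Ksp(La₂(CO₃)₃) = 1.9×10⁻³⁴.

La(OH)₃

Each salt precipitates once Q = Ksp for that salt.
For La(OH)₃: [La³⁺] = (Ksp/[OH⁻]^3) = 2.6×10⁻¹⁷ mol L⁻¹
For La₂(CO₃)₃: [La³⁺] = (Ksp/[CO₃²⁻]^3)^(1/2) = 1.0×10⁻¹⁵ mol L⁻¹
The smaller threshold [La³⁺] is reached first, so La(OH)₃ precipitates first.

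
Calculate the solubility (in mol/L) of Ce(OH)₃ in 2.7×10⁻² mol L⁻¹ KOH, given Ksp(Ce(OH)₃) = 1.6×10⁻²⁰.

8.1×10⁻¹⁶ M

Ce(OH)₃(s) ⇌ Ce³⁺(aq) + 3 OH⁻(aq)
With OH⁻ already at 2.7×10⁻² mol L⁻¹ and s small, take [OH⁻] ≈ 2.7×10⁻² mol L⁻¹ and [Ce³⁺] = s.
Ksp = [Ce³⁺][OH⁻]^3 = s(2.7×10⁻²)^3
s = 1.6×10⁻²⁰ / (2.7×10⁻²)^3 = 8.1×10⁻¹⁶
s = 8.1×10⁻¹⁶ mol L⁻¹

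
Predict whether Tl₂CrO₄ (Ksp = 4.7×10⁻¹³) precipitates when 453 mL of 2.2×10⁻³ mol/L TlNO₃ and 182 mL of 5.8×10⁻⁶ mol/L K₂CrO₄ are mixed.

Yes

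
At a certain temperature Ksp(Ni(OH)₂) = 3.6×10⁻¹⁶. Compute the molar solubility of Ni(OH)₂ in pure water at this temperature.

Ni(OH)₂(s) ⇌ Ni²⁺(aq) + 2 OH⁻(aq)
Call the molar solubility s, so that [Ni²⁺] = s and [OH⁻] = 2s.
Ksp = [Ni²⁺][OH⁻]^2 = s · (2s)^2 = 4s^3
4s^3 = 3.6×10⁻¹⁶  ⇒  s^3 = 9.0×10⁻¹⁷
s = (9.0×10⁻¹⁷)^(1/3) = 4.5×10⁻⁶ mol/L

4.5×10⁻⁶ M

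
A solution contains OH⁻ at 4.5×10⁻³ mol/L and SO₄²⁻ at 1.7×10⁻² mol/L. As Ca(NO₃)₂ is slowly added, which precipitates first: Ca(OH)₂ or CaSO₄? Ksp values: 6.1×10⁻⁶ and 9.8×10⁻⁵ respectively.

CaSO₄

Each salt precipitates once Q = Ksp for that salt.
For Ca(OH)₂: [Ca²⁺] = (Ksp/[OH⁻]^2) = 0.30 mol/L
For CaSO₄: [Ca²⁺] = (Ksp/[SO₄²⁻]) = 5.8×10⁻³ mol/L
Since CaSO₄ needs less Ca²⁺ to reach saturation, it precipitates first.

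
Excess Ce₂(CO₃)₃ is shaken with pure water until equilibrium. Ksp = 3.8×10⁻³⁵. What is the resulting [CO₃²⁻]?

1.5×10⁻⁷ M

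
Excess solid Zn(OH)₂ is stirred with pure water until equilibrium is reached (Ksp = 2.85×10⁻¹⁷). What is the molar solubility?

1.92×10⁻⁶ M

Zn(OH)₂(s) ⇌ Zn²⁺(aq) + 2 OH⁻(aq)
For each mole of Zn(OH)₂ that dissolves per liter, [Zn²⁺] = s and [OH⁻] = 2s; let s denote this solubility.
Ksp = [Zn²⁺][OH⁻]^2 = s · (2s)^2 = 4s^3
4s^3 = 2.85×10⁻¹⁷  ⇒  s^3 = 7.13×10⁻¹⁸
s = (7.13×10⁻¹⁸)^(1/3) = 1.92×10⁻⁶ M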